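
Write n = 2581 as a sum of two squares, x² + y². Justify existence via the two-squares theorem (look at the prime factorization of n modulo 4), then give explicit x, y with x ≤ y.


Step 1: Factor n = 2581 = 29 · 89.
Step 2: Check the mod-4 condition on each prime factor: 29 ≡ 1 (mod 4), exponent 1; 89 ≡ 1 (mod 4), exponent 1.
All primes ≡ 3 (mod 4) appear to even exponent (or don't appear), so by the two-squares theorem n IS expressible as a sum of two squares.
Step 3: Build a representation. Here n = 29 · 89 is a product of primes ≡ 1 (mod 4). Each prime p ≡ 1 (mod 4) is itself a sum of two squares; find a² by testing p − a² for a perfect square:
  29: 29 − 1² = 28, 29 − 2² = 25 = 5² ⇒ 29 = 2² + 5².
  89: 89 − 1² = 88, 89 − 2² = 85, 89 − 3² = 80, 89 − 4² = 73, 89 − 5² = 64 = 8² ⇒ 89 = 5² + 8².
  Combine using the Brahmagupta–Fibonacci identity (a² + b²)(c² + d²) = (ac − bd)² + (ad + bc)² = (ac + bd)² + (ad − bc)²:
  29 · 89 = 2581: from (2² + 5²)(5² + 8²), take (2·5 − 5·8, 2·8 + 5·5) = (10 − 40, 16 + 25) = (-30, 41); dropping signs (only squares matter) gives (30, 41); check 30² + 41² = 900 + 1681 = 2581 ✓.
Step 4: Order so x ≤ y and verify: 30² + 41² = 900 + 1681 = 2581 = n. ✓

n = 2581 = 30² + 41² (one valid representation with x ≤ y).


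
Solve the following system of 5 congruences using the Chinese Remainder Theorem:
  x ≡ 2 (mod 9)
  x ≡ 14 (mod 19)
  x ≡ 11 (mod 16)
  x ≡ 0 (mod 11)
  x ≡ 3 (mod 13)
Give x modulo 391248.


Product of moduli M = 9 · 19 · 16 · 11 · 13 = 391248.
Merge one congruence at a time:
  Start: x ≡ 2 (mod 9).
  Combine with x ≡ 14 (mod 19); new modulus lcm = 171.
    Write x = 2 + 9·t and substitute into x ≡ 14 (mod 19): 9·t ≡ 14 − 2 = 12 (mod 19).
    The inverse of 9 mod 19 is 17 (since 9·17 = 153 = 8·19 + 1), so t ≡ 17·12 = 204 ≡ 14 (mod 19).
    Then x = 2 + 9·14 = 128, valid modulo lcm(9, 19) = 171: x ≡ 128 (mod 171).
  Combine with x ≡ 11 (mod 16); new modulus lcm = 2736.
    Write x = 128 + 171·t and substitute into x ≡ 11 (mod 16): 171·t ≡ 11 − 128 = -117 (mod 16).
    Reduce coefficients mod 16: 11·t ≡ 11 (mod 16).
    The inverse of 11 mod 16 is 3 (since 11·3 = 33 = 2·16 + 1), so t ≡ 3·11 = 33 ≡ 1 (mod 16).
    Then x = 128 + 171·1 = 299, valid modulo lcm(171, 16) = 2736: x ≡ 299 (mod 2736).
  Combine with x ≡ 0 (mod 11); new modulus lcm = 30096.
    Write x = 299 + 2736·t and substitute into x ≡ 0 (mod 11): 2736·t ≡ 0 − 299 = -299 (mod 11).
    Reduce coefficients mod 11: 8·t ≡ 9 (mod 11).
    The inverse of 8 mod 11 is 7 (since 8·7 = 56 = 5·11 + 1), so t ≡ 7·9 = 63 ≡ 8 (mod 11).
    Then x = 299 + 2736·8 = 22187, valid modulo lcm(2736, 11) = 30096: x ≡ 22187 (mod 30096).
  Combine with x ≡ 3 (mod 13); new modulus lcm = 391248.
    Write x = 22187 + 30096·t and substitute into x ≡ 3 (mod 13): 30096·t ≡ 3 − 22187 = -22184 (mod 13).
    Reduce coefficients mod 13: 1·t ≡ 7 (mod 13).
    So t ≡ 7 (mod 13).
    Then x = 22187 + 30096·7 = 232859, valid modulo lcm(30096, 13) = 391248: x ≡ 232859 (mod 391248).
Verify against each original: 232859 mod 9 = 2, 232859 mod 19 = 14, 232859 mod 16 = 11, 232859 mod 11 = 0, 232859 mod 13 = 3.

x ≡ 232859 (mod 391248).


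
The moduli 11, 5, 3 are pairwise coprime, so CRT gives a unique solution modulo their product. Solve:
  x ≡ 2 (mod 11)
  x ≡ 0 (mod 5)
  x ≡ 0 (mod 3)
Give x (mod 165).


Moduli 11, 5, 3 are pairwise coprime; by CRT there is a unique solution modulo M = 11 · 5 · 3 = 165.
Solve pairwise, accumulating the modulus:
  Start with x ≡ 2 (mod 11).
  Combine with x ≡ 0 (mod 5): since gcd(11, 5) = 1, we get a unique residue mod 55.
    Write x = 2 + 11·t and substitute into x ≡ 0 (mod 5): 11·t ≡ 0 − 2 = -2 (mod 5).
    Reduce coefficients mod 5: 1·t ≡ 3 (mod 5).
    So t ≡ 3 (mod 5).
    Then x = 2 + 11·3 = 35, valid modulo lcm(11, 5) = 55: x ≡ 35 (mod 55).
  Combine with x ≡ 0 (mod 3): since gcd(55, 3) = 1, we get a unique residue mod 165.
    Write x = 35 + 55·t and substitute into x ≡ 0 (mod 3): 55·t ≡ 0 − 35 = -35 (mod 3).
    Reduce coefficients mod 3: 1·t ≡ 1 (mod 3).
    So t ≡ 1 (mod 3).
    Then x = 35 + 55·1 = 90, valid modulo lcm(55, 3) = 165: x ≡ 90 (mod 165).
Verify: 90 mod 11 = 2 ✓, 90 mod 5 = 0 ✓, 90 mod 3 = 0 ✓.

x ≡ 90 (mod 165).


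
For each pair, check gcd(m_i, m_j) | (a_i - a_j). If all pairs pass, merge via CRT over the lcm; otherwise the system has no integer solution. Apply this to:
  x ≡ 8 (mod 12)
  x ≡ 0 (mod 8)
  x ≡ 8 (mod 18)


Moduli 12, 8, 18 are not pairwise coprime, so CRT works modulo lcm(m_i) when all pairwise compatibility conditions hold.
Pairwise compatibility: gcd(m_i, m_j) must divide a_i - a_j for every pair.
Merge one congruence at a time:
  Start: x ≡ 8 (mod 12).
  Combine with x ≡ 0 (mod 8): gcd(12, 8) = 4; 0 - 8 = -8, which IS divisible by 4, so compatible.
    Write x = 8 + 12·t and substitute into x ≡ 0 (mod 8): 12·t ≡ 0 − 8 = -8 (mod 8).
    Divide the congruence (and modulus) by g = 4: 3·t ≡ -2 (mod 2).
    Reduce coefficients mod 2: 1·t ≡ 0 (mod 2).
    So t ≡ 0 (mod 2).
    Then x = 8 + 12·0 = 8, valid modulo lcm(12, 8) = 24: x ≡ 8 (mod 24).
  Combine with x ≡ 8 (mod 18): gcd(24, 18) = 6; 8 - 8 = 0, which IS divisible by 6, so compatible.
    Write x = 8 + 24·t and substitute into x ≡ 8 (mod 18): 24·t ≡ 8 − 8 = 0 (mod 18).
    Divide the congruence (and modulus) by g = 6: 4·t ≡ 0 (mod 3).
    Reduce coefficients mod 3: 1·t ≡ 0 (mod 3).
    So t ≡ 0 (mod 3).
    Then x = 8 + 24·0 = 8, valid modulo lcm(24, 18) = 72: x ≡ 8 (mod 72).
Verify: 8 mod 12 = 8, 8 mod 8 = 0, 8 mod 18 = 8.

x ≡ 8 (mod 72).


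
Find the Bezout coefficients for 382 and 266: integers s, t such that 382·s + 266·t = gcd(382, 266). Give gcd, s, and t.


Euclidean algorithm on (382, 266) — divide until remainder is 0:
  382 = 1 · 266 + 116
  266 = 2 · 116 + 34
  116 = 3 · 34 + 14
  34 = 2 · 14 + 6
  14 = 2 · 6 + 2
  6 = 3 · 2 + 0
gcd(382, 266) = 2.
Track Bezout coefficients alongside the remainders: start with r₀ = 382 = a·1 + b·0 (s = 1, t = 0) and r₁ = 266 = a·0 + b·1 (s = 0, t = 1); each new remainder r_{k+1} = r_{k-1} − q_k·r_k inherits s_{k+1} = s_{k-1} − q_k·s_k, t_{k+1} = t_{k-1} − q_k·t_k, so r_k = a·s_k + b·t_k at every step:
  q = 1: r = 116, s = 1 − 1·0 = 1, t = 0 − 1·1 = -1  (check: 382·1 + 266·(-1) = 116)
  q = 2: r = 34, s = 0 − 2·1 = -2, t = 1 − 2·(-1) = 3  (check: 382·(-2) + 266·3 = 34)
  q = 3: r = 14, s = 1 − 3·(-2) = 7, t = -1 − 3·3 = -10  (check: 382·7 + 266·(-10) = 14)
  q = 2: r = 6, s = -2 − 2·7 = -16, t = 3 − 2·(-10) = 23  (check: 382·(-16) + 266·23 = 6)
  q = 2: r = 2, s = 7 − 2·(-16) = 39, t = -10 − 2·23 = -56  (check: 382·39 + 266·(-56) = 2)
The row with r = 2 (the gcd) gives the Bezout coefficients s = 39, t = -56.
Result: 382 · (39) + 266 · (-56) = 2.

gcd(382, 266) = 2; s = 39, t = -56 (check: 382·39 + 266·(-56) = 2).


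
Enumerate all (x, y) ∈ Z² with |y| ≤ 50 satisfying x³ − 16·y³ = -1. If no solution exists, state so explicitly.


The equation is x³ - 16y³ = -1. For fixed y, x³ = 16·y³ − 1, so a solution requires the RHS to be a perfect cube.
Strategy: iterate y from -50 to 50, compute RHS = 16·y³ − 1, and check whether it is a (positive or negative) perfect cube.
Check small values of y:
  y = 0: RHS = -1 = (-1)³ ⇒ x = -1 works.
  y = 1: RHS = 15 is not a perfect cube.
  y = -1: RHS = -17 is not a perfect cube.
  y = 2: RHS = 127 is not a perfect cube.
  y = -2: RHS = -129 is not a perfect cube.
  y = 3: RHS = 431 is not a perfect cube.
  y = -3: RHS = -433 is not a perfect cube.
Continuing the search up to |y| = 50 finds no further solutions beyond those listed.
Collected solutions: (-1, 0).

Solutions (with |y| ≤ 50): (-1, 0).


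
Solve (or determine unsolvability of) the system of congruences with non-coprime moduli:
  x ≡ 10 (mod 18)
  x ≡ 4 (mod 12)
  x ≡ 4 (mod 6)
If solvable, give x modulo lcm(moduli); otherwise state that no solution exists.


Moduli 18, 12, 6 are not pairwise coprime, so CRT works modulo lcm(m_i) when all pairwise compatibility conditions hold.
Pairwise compatibility: gcd(m_i, m_j) must divide a_i - a_j for every pair.
Merge one congruence at a time:
  Start: x ≡ 10 (mod 18).
  Combine with x ≡ 4 (mod 12): gcd(18, 12) = 6; 4 - 10 = -6, which IS divisible by 6, so compatible.
    Write x = 10 + 18·t and substitute into x ≡ 4 (mod 12): 18·t ≡ 4 − 10 = -6 (mod 12).
    Divide the congruence (and modulus) by g = 6: 3·t ≡ -1 (mod 2).
    Reduce coefficients mod 2: 1·t ≡ 1 (mod 2).
    So t ≡ 1 (mod 2).
    Then x = 10 + 18·1 = 28, valid modulo lcm(18, 12) = 36: x ≡ 28 (mod 36).
  Combine with x ≡ 4 (mod 6): gcd(36, 6) = 6; 4 - 28 = -24, which IS divisible by 6, so compatible.
    Write x = 28 + 36·t and substitute into x ≡ 4 (mod 6): 36·t ≡ 4 − 28 = -24 (mod 6).
    Divide the congruence (and modulus) by g = 6: 6·t ≡ -4 (mod 1).
    Modulo 1 every t works; take t = 0.
    Then x = 28 + 36·0 = 28, valid modulo lcm(36, 6) = 36: x ≡ 28 (mod 36).
Verify: 28 mod 18 = 10, 28 mod 12 = 4, 28 mod 6 = 4.

x ≡ 28 (mod 36).


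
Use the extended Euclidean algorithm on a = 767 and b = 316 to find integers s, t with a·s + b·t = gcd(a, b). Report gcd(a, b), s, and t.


Euclidean algorithm on (767, 316) — divide until remainder is 0:
  767 = 2 · 316 + 135
  316 = 2 · 135 + 46
  135 = 2 · 46 + 43
  46 = 1 · 43 + 3
  43 = 14 · 3 + 1
  3 = 3 · 1 + 0
gcd(767, 316) = 1.
Track Bezout coefficients alongside the remainders: start with r₀ = 767 = a·1 + b·0 (s = 1, t = 0) and r₁ = 316 = a·0 + b·1 (s = 0, t = 1); each new remainder r_{k+1} = r_{k-1} − q_k·r_k inherits s_{k+1} = s_{k-1} − q_k·s_k, t_{k+1} = t_{k-1} − q_k·t_k, so r_k = a·s_k + b·t_k at every step:
  q = 2: r = 135, s = 1 − 2·0 = 1, t = 0 − 2·1 = -2  (check: 767·1 + 316·(-2) = 135)
  q = 2: r = 46, s = 0 − 2·1 = -2, t = 1 − 2·(-2) = 5  (check: 767·(-2) + 316·5 = 46)
  q = 2: r = 43, s = 1 − 2·(-2) = 5, t = -2 − 2·5 = -12  (check: 767·5 + 316·(-12) = 43)
  q = 1: r = 3, s = -2 − 1·5 = -7, t = 5 − 1·(-12) = 17  (check: 767·(-7) + 316·17 = 3)
  q = 14: r = 1, s = 5 − 14·(-7) = 103, t = -12 − 14·17 = -250  (check: 767·103 + 316·(-250) = 1)
The row with r = 1 (the gcd) gives the Bezout coefficients s = 103, t = -250.
Result: 767 · (103) + 316 · (-250) = 1.

gcd(767, 316) = 1; s = 103, t = -250 (check: 767·103 + 316·(-250) = 1).


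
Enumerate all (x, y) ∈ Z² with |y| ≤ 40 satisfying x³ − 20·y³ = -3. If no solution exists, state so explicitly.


The equation is x³ - 20y³ = -3. For fixed y, x³ = 20·y³ − 3, so a solution requires the RHS to be a perfect cube.
Strategy: iterate y from -40 to 40, compute RHS = 20·y³ − 3, and check whether it is a (positive or negative) perfect cube.
Check small values of y:
  y = 0: RHS = -3 is not a perfect cube.
  y = 1: RHS = 17 is not a perfect cube.
  y = -1: RHS = -23 is not a perfect cube.
  y = 2: RHS = 157 is not a perfect cube.
  y = -2: RHS = -163 is not a perfect cube.
  y = 3: RHS = 537 is not a perfect cube.
  y = -3: RHS = -543 is not a perfect cube.
Continuing the search up to |y| = 40 finds no solutions either.
No (x, y) in the scanned range satisfies the equation.

No integer solutions with |y| ≤ 40.


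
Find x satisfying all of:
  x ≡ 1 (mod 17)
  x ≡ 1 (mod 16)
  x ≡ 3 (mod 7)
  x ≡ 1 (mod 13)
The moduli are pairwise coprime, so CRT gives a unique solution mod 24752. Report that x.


Product of moduli M = 17 · 16 · 7 · 13 = 24752.
Merge one congruence at a time:
  Start: x ≡ 1 (mod 17).
  Combine with x ≡ 1 (mod 16); new modulus lcm = 272.
    Write x = 1 + 17·t and substitute into x ≡ 1 (mod 16): 17·t ≡ 1 − 1 = 0 (mod 16).
    Reduce coefficients mod 16: 1·t ≡ 0 (mod 16).
    So t ≡ 0 (mod 16).
    Then x = 1 + 17·0 = 1, valid modulo lcm(17, 16) = 272: x ≡ 1 (mod 272).
  Combine with x ≡ 3 (mod 7); new modulus lcm = 1904.
    Write x = 1 + 272·t and substitute into x ≡ 3 (mod 7): 272·t ≡ 3 − 1 = 2 (mod 7).
    Reduce coefficients mod 7: 6·t ≡ 2 (mod 7).
    The inverse of 6 mod 7 is 6 (since 6·6 = 36 = 5·7 + 1), so t ≡ 6·2 = 12 ≡ 5 (mod 7).
    Then x = 1 + 272·5 = 1361, valid modulo lcm(272, 7) = 1904: x ≡ 1361 (mod 1904).
  Combine with x ≡ 1 (mod 13); new modulus lcm = 24752.
    Write x = 1361 + 1904·t and substitute into x ≡ 1 (mod 13): 1904·t ≡ 1 − 1361 = -1360 (mod 13).
    Reduce coefficients mod 13: 6·t ≡ 5 (mod 13).
    The inverse of 6 mod 13 is 11 (since 6·11 = 66 = 5·13 + 1), so t ≡ 11·5 = 55 ≡ 3 (mod 13).
    Then x = 1361 + 1904·3 = 7073, valid modulo lcm(1904, 13) = 24752: x ≡ 7073 (mod 24752).
Verify against each original: 7073 mod 17 = 1, 7073 mod 16 = 1, 7073 mod 7 = 3, 7073 mod 13 = 1.

x ≡ 7073 (mod 24752).


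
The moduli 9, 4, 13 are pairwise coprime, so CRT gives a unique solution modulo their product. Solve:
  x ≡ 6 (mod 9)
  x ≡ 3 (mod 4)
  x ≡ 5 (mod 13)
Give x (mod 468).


Moduli 9, 4, 13 are pairwise coprime; by CRT there is a unique solution modulo M = 9 · 4 · 13 = 468.
Solve pairwise, accumulating the modulus:
  Start with x ≡ 6 (mod 9).
  Combine with x ≡ 3 (mod 4): since gcd(9, 4) = 1, we get a unique residue mod 36.
    Write x = 6 + 9·t and substitute into x ≡ 3 (mod 4): 9·t ≡ 3 − 6 = -3 (mod 4).
    Reduce coefficients mod 4: 1·t ≡ 1 (mod 4).
    So t ≡ 1 (mod 4).
    Then x = 6 + 9·1 = 15, valid modulo lcm(9, 4) = 36: x ≡ 15 (mod 36).
  Combine with x ≡ 5 (mod 13): since gcd(36, 13) = 1, we get a unique residue mod 468.
    Write x = 15 + 36·t and substitute into x ≡ 5 (mod 13): 36·t ≡ 5 − 15 = -10 (mod 13).
    Reduce coefficients mod 13: 10·t ≡ 3 (mod 13).
    The inverse of 10 mod 13 is 4 (since 10·4 = 40 = 3·13 + 1), so t ≡ 4·3 = 12 ≡ 12 (mod 13).
    Then x = 15 + 36·12 = 447, valid modulo lcm(36, 13) = 468: x ≡ 447 (mod 468).
Verify: 447 mod 9 = 6 ✓, 447 mod 4 = 3 ✓, 447 mod 13 = 5 ✓.

x ≡ 447 (mod 468).


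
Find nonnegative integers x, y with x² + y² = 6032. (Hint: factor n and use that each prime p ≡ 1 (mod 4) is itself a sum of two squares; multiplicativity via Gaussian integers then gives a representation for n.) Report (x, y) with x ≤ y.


Step 1: Factor n = 6032 = 2^4 · 13 · 29.
Step 2: Check the mod-4 condition on each prime factor: 2 = 2 (special); 13 ≡ 1 (mod 4), exponent 1; 29 ≡ 1 (mod 4), exponent 1.
All primes ≡ 3 (mod 4) appear to even exponent (or don't appear), so by the two-squares theorem n IS expressible as a sum of two squares.
Step 3: Build a representation. Group n = k² · m with k = 4 and m = 13 · 29 = 377 (a product of primes ≡ 1 (mod 4)); a representation of m scales to one of n via (k·x)² + (k·y)² = k²(x² + y²). Each prime p ≡ 1 (mod 4) is itself a sum of two squares; find a² by testing p − a² for a perfect square:
  13: 13 − 1² = 12, 13 − 2² = 9 = 3² ⇒ 13 = 2² + 3².
  29: 29 − 1² = 28, 29 − 2² = 25 = 5² ⇒ 29 = 2² + 5².
  Combine using the Brahmagupta–Fibonacci identity (a² + b²)(c² + d²) = (ac − bd)² + (ad + bc)² = (ac + bd)² + (ad − bc)²:
  13 · 29 = 377: from (2² + 3²)(2² + 5²), take (2·2 − 3·5, 2·5 + 3·2) = (4 − 15, 10 + 6) = (-11, 16); dropping signs (only squares matter) gives (11, 16); check 11² + 16² = 121 + 256 = 377 ✓.
  Scale by k = 4: (4·11, 4·16) = (44, 64).
Step 4: Order so x ≤ y and verify: 44² + 64² = 1936 + 4096 = 6032 = n. ✓

n = 6032 = 44² + 64² (one valid representation with x ≤ y).


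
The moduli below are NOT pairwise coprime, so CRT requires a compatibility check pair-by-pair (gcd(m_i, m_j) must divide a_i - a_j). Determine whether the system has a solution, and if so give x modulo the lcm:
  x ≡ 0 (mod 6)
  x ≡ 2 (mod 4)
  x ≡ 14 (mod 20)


Moduli 6, 4, 20 are not pairwise coprime, so CRT works modulo lcm(m_i) when all pairwise compatibility conditions hold.
Pairwise compatibility: gcd(m_i, m_j) must divide a_i - a_j for every pair.
Merge one congruence at a time:
  Start: x ≡ 0 (mod 6).
  Combine with x ≡ 2 (mod 4): gcd(6, 4) = 2; 2 - 0 = 2, which IS divisible by 2, so compatible.
    Write x = 0 + 6·t and substitute into x ≡ 2 (mod 4): 6·t ≡ 2 − 0 = 2 (mod 4).
    Divide the congruence (and modulus) by g = 2: 3·t ≡ 1 (mod 2).
    Reduce coefficients mod 2: 1·t ≡ 1 (mod 2).
    So t ≡ 1 (mod 2).
    Then x = 0 + 6·1 = 6, valid modulo lcm(6, 4) = 12: x ≡ 6 (mod 12).
  Combine with x ≡ 14 (mod 20): gcd(12, 20) = 4; 14 - 6 = 8, which IS divisible by 4, so compatible.
    Write x = 6 + 12·t and substitute into x ≡ 14 (mod 20): 12·t ≡ 14 − 6 = 8 (mod 20).
    Divide the congruence (and modulus) by g = 4: 3·t ≡ 2 (mod 5).
    The inverse of 3 mod 5 is 2 (since 3·2 = 6 = 1·5 + 1), so t ≡ 2·2 = 4 ≡ 4 (mod 5).
    Then x = 6 + 12·4 = 54, valid modulo lcm(12, 20) = 60: x ≡ 54 (mod 60).
Verify: 54 mod 6 = 0, 54 mod 4 = 2, 54 mod 20 = 14.

x ≡ 54 (mod 60).


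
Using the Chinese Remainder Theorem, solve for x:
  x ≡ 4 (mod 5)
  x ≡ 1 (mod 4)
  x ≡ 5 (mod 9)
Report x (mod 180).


Moduli 5, 4, 9 are pairwise coprime; by CRT there is a unique solution modulo M = 5 · 4 · 9 = 180.
Solve pairwise, accumulating the modulus:
  Start with x ≡ 4 (mod 5).
  Combine with x ≡ 1 (mod 4): since gcd(5, 4) = 1, we get a unique residue mod 20.
    Write x = 4 + 5·t and substitute into x ≡ 1 (mod 4): 5·t ≡ 1 − 4 = -3 (mod 4).
    Reduce coefficients mod 4: 1·t ≡ 1 (mod 4).
    So t ≡ 1 (mod 4).
    Then x = 4 + 5·1 = 9, valid modulo lcm(5, 4) = 20: x ≡ 9 (mod 20).
  Combine with x ≡ 5 (mod 9): since gcd(20, 9) = 1, we get a unique residue mod 180.
    Write x = 9 + 20·t and substitute into x ≡ 5 (mod 9): 20·t ≡ 5 − 9 = -4 (mod 9).
    Reduce coefficients mod 9: 2·t ≡ 5 (mod 9).
    The inverse of 2 mod 9 is 5 (since 2·5 = 10 = 1·9 + 1), so t ≡ 5·5 = 25 ≡ 7 (mod 9).
    Then x = 9 + 20·7 = 149, valid modulo lcm(20, 9) = 180: x ≡ 149 (mod 180).
Verify: 149 mod 5 = 4 ✓, 149 mod 4 = 1 ✓, 149 mod 9 = 5 ✓.

x ≡ 149 (mod 180).


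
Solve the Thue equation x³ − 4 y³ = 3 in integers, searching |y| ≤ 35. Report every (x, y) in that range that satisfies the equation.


The equation is x³ - 4y³ = 3. For fixed y, x³ = 4·y³ + 3, so a solution requires the RHS to be a perfect cube.
Strategy: iterate y from -35 to 35, compute RHS = 4·y³ + 3, and check whether it is a (positive or negative) perfect cube.
Check small values of y:
  y = 0: RHS = 3 is not a perfect cube.
  y = 1: RHS = 7 is not a perfect cube.
  y = -1: RHS = -1 = (-1)³ ⇒ x = -1 works.
  y = 2: RHS = 35 is not a perfect cube.
  y = -2: RHS = -29 is not a perfect cube.
  y = 3: RHS = 111 is not a perfect cube.
  y = -3: RHS = -105 is not a perfect cube.
Continuing the search up to |y| = 35 finds no further solutions beyond those listed.
Collected solutions: (-1, -1).

Solutions (with |y| ≤ 35): (-1, -1).


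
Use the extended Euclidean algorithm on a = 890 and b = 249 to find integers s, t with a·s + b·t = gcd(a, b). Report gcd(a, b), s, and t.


Euclidean algorithm on (890, 249) — divide until remainder is 0:
  890 = 3 · 249 + 143
  249 = 1 · 143 + 106
  143 = 1 · 106 + 37
  106 = 2 · 37 + 32
  37 = 1 · 32 + 5
  32 = 6 · 5 + 2
  5 = 2 · 2 + 1
  2 = 2 · 1 + 0
gcd(890, 249) = 1.
Track Bezout coefficients alongside the remainders: start with r₀ = 890 = a·1 + b·0 (s = 1, t = 0) and r₁ = 249 = a·0 + b·1 (s = 0, t = 1); each new remainder r_{k+1} = r_{k-1} − q_k·r_k inherits s_{k+1} = s_{k-1} − q_k·s_k, t_{k+1} = t_{k-1} − q_k·t_k, so r_k = a·s_k + b·t_k at every step:
  q = 3: r = 143, s = 1 − 3·0 = 1, t = 0 − 3·1 = -3  (check: 890·1 + 249·(-3) = 143)
  q = 1: r = 106, s = 0 − 1·1 = -1, t = 1 − 1·(-3) = 4  (check: 890·(-1) + 249·4 = 106)
  q = 1: r = 37, s = 1 − 1·(-1) = 2, t = -3 − 1·4 = -7  (check: 890·2 + 249·(-7) = 37)
  q = 2: r = 32, s = -1 − 2·2 = -5, t = 4 − 2·(-7) = 18  (check: 890·(-5) + 249·18 = 32)
  q = 1: r = 5, s = 2 − 1·(-5) = 7, t = -7 − 1·18 = -25  (check: 890·7 + 249·(-25) = 5)
  q = 6: r = 2, s = -5 − 6·7 = -47, t = 18 − 6·(-25) = 168  (check: 890·(-47) + 249·168 = 2)
  q = 2: r = 1, s = 7 − 2·(-47) = 101, t = -25 − 2·168 = -361  (check: 890·101 + 249·(-361) = 1)
The row with r = 1 (the gcd) gives the Bezout coefficients s = 101, t = -361.
Result: 890 · (101) + 249 · (-361) = 1.

gcd(890, 249) = 1; s = 101, t = -361 (check: 890·101 + 249·(-361) = 1).


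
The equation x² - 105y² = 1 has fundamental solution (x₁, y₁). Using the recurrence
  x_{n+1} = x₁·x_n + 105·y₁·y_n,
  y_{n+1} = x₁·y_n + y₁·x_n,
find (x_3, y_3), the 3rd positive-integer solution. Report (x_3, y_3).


Step 1: Find the fundamental solution (x₁, y₁) of x² - 105y² = 1.
  Expand √105 as a continued fraction. a₀ = ⌊√105⌋ = 10; iterate m_{k+1} = d_k·a_k − m_k, d_{k+1} = (105 − m_{k+1}²)/d_k, a_{k+1} = ⌊(a₀ + m_{k+1})/d_{k+1}⌋ (starting m₀ = 0, d₀ = 1), with convergents p_k = a_k·p_{k-1} + p_{k-2}, q_k = a_k·q_{k-1} + q_{k-2} (p₋₁ = 1, q₋₁ = 0):
  k = 0: a₀ = 10; p₀/q₀ = 10/1; p₀² − 105·q₀² = 100 − 105 = -5.
  k = 1: m = 10, d = 5, a = ⌊(10 + 10)/5⌋ = 4; p/q = (4·10 + 1)/(4·1 + 0) = 41/4; p² − 105·q² = 1681 − 1680 = 1.
  The first convergent with p² − 105·q² = 1 gives the fundamental solution (x₁, y₁) = (41, 4).
Step 2: Apply the recurrence (x_{n+1}, y_{n+1}) = (x₁x_n + 105y₁y_n, x₁y_n + y₁x_n) repeatedly.
  From (x_1, y_1) = (41, 4): x_2 = 41·41 + 105·4·4 = 3361; y_2 = 41·4 + 4·41 = 328.
  From (x_2, y_2) = (3361, 328): x_3 = 41·3361 + 105·4·328 = 275561; y_3 = 41·328 + 4·3361 = 26892.
Step 3: Verify x_3² - 105·y_3² = 75933864721 - 75933864720 = 1 (should be 1). ✓

(x_1, y_1) = (41, 4); (x_3, y_3) = (275561, 26892).


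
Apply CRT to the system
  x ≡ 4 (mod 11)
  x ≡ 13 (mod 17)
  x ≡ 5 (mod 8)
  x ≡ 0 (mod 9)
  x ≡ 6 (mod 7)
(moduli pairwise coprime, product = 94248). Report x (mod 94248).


Product of moduli M = 11 · 17 · 8 · 9 · 7 = 94248.
Merge one congruence at a time:
  Start: x ≡ 4 (mod 11).
  Combine with x ≡ 13 (mod 17); new modulus lcm = 187.
    Write x = 4 + 11·t and substitute into x ≡ 13 (mod 17): 11·t ≡ 13 − 4 = 9 (mod 17).
    The inverse of 11 mod 17 is 14 (since 11·14 = 154 = 9·17 + 1), so t ≡ 14·9 = 126 ≡ 7 (mod 17).
    Then x = 4 + 11·7 = 81, valid modulo lcm(11, 17) = 187: x ≡ 81 (mod 187).
  Combine with x ≡ 5 (mod 8); new modulus lcm = 1496.
    Write x = 81 + 187·t and substitute into x ≡ 5 (mod 8): 187·t ≡ 5 − 81 = -76 (mod 8).
    Reduce coefficients mod 8: 3·t ≡ 4 (mod 8).
    The inverse of 3 mod 8 is 3 (since 3·3 = 9 = 1·8 + 1), so t ≡ 3·4 = 12 ≡ 4 (mod 8).
    Then x = 81 + 187·4 = 829, valid modulo lcm(187, 8) = 1496: x ≡ 829 (mod 1496).
  Combine with x ≡ 0 (mod 9); new modulus lcm = 13464.
    Write x = 829 + 1496·t and substitute into x ≡ 0 (mod 9): 1496·t ≡ 0 − 829 = -829 (mod 9).
    Reduce coefficients mod 9: 2·t ≡ 8 (mod 9).
    The inverse of 2 mod 9 is 5 (since 2·5 = 10 = 1·9 + 1), so t ≡ 5·8 = 40 ≡ 4 (mod 9).
    Then x = 829 + 1496·4 = 6813, valid modulo lcm(1496, 9) = 13464: x ≡ 6813 (mod 13464).
  Combine with x ≡ 6 (mod 7); new modulus lcm = 94248.
    Write x = 6813 + 13464·t and substitute into x ≡ 6 (mod 7): 13464·t ≡ 6 − 6813 = -6807 (mod 7).
    Reduce coefficients mod 7: 3·t ≡ 4 (mod 7).
    The inverse of 3 mod 7 is 5 (since 3·5 = 15 = 2·7 + 1), so t ≡ 5·4 = 20 ≡ 6 (mod 7).
    Then x = 6813 + 13464·6 = 87597, valid modulo lcm(13464, 7) = 94248: x ≡ 87597 (mod 94248).
Verify against each original: 87597 mod 11 = 4, 87597 mod 17 = 13, 87597 mod 8 = 5, 87597 mod 9 = 0, 87597 mod 7 = 6.

x ≡ 87597 (mod 94248).


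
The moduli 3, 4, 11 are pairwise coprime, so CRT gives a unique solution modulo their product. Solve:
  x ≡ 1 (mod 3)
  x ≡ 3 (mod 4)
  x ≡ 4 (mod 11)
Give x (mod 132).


Moduli 3, 4, 11 are pairwise coprime; by CRT there is a unique solution modulo M = 3 · 4 · 11 = 132.
Solve pairwise, accumulating the modulus:
  Start with x ≡ 1 (mod 3).
  Combine with x ≡ 3 (mod 4): since gcd(3, 4) = 1, we get a unique residue mod 12.
    Write x = 1 + 3·t and substitute into x ≡ 3 (mod 4): 3·t ≡ 3 − 1 = 2 (mod 4).
    The inverse of 3 mod 4 is 3 (since 3·3 = 9 = 2·4 + 1), so t ≡ 3·2 = 6 ≡ 2 (mod 4).
    Then x = 1 + 3·2 = 7, valid modulo lcm(3, 4) = 12: x ≡ 7 (mod 12).
  Combine with x ≡ 4 (mod 11): since gcd(12, 11) = 1, we get a unique residue mod 132.
    Write x = 7 + 12·t and substitute into x ≡ 4 (mod 11): 12·t ≡ 4 − 7 = -3 (mod 11).
    Reduce coefficients mod 11: 1·t ≡ 8 (mod 11).
    So t ≡ 8 (mod 11).
    Then x = 7 + 12·8 = 103, valid modulo lcm(12, 11) = 132: x ≡ 103 (mod 132).
Verify: 103 mod 3 = 1 ✓, 103 mod 4 = 3 ✓, 103 mod 11 = 4 ✓.

x ≡ 103 (mod 132).


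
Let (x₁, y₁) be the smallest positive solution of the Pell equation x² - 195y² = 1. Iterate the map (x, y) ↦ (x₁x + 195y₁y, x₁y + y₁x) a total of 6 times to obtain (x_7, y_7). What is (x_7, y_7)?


Step 1: Find the fundamental solution (x₁, y₁) of x² - 195y² = 1.
  Expand √195 as a continued fraction. a₀ = ⌊√195⌋ = 13; iterate m_{k+1} = d_k·a_k − m_k, d_{k+1} = (195 − m_{k+1}²)/d_k, a_{k+1} = ⌊(a₀ + m_{k+1})/d_{k+1}⌋ (starting m₀ = 0, d₀ = 1), with convergents p_k = a_k·p_{k-1} + p_{k-2}, q_k = a_k·q_{k-1} + q_{k-2} (p₋₁ = 1, q₋₁ = 0):
  k = 0: a₀ = 13; p₀/q₀ = 13/1; p₀² − 195·q₀² = 169 − 195 = -26.
  k = 1: m = 13, d = 26, a = ⌊(13 + 13)/26⌋ = 1; p/q = (1·13 + 1)/(1·1 + 0) = 14/1; p² − 195·q² = 196 − 195 = 1.
  The first convergent with p² − 195·q² = 1 gives the fundamental solution (x₁, y₁) = (14, 1).
Step 2: Apply the recurrence (x_{n+1}, y_{n+1}) = (x₁x_n + 195y₁y_n, x₁y_n + y₁x_n) repeatedly.
  From (x_1, y_1) = (14, 1): x_2 = 14·14 + 195·1·1 = 391; y_2 = 14·1 + 1·14 = 28.
  From (x_2, y_2) = (391, 28): x_3 = 14·391 + 195·1·28 = 10934; y_3 = 14·28 + 1·391 = 783.
  From (x_3, y_3) = (10934, 783): x_4 = 14·10934 + 195·1·783 = 305761; y_4 = 14·783 + 1·10934 = 21896.
  From (x_4, y_4) = (305761, 21896): x_5 = 14·305761 + 195·1·21896 = 8550374; y_5 = 14·21896 + 1·305761 = 612305.
  From (x_5, y_5) = (8550374, 612305): x_6 = 14·8550374 + 195·1·612305 = 239104711; y_6 = 14·612305 + 1·8550374 = 17122644.
  From (x_6, y_6) = (239104711, 17122644): x_7 = 14·239104711 + 195·1·17122644 = 6686381534; y_7 = 14·17122644 + 1·239104711 = 478821727.
Step 3: Verify x_7² - 195·y_7² = 44707698018216193156 - 44707698018216193155 = 1 (should be 1). ✓

(x_1, y_1) = (14, 1); (x_7, y_7) = (6686381534, 478821727).


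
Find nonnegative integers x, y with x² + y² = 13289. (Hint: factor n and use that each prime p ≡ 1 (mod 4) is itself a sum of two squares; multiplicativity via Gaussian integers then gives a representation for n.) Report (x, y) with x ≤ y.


Step 1: Factor n = 13289 = 97 · 137.
Step 2: Check the mod-4 condition on each prime factor: 97 ≡ 1 (mod 4), exponent 1; 137 ≡ 1 (mod 4), exponent 1.
All primes ≡ 3 (mod 4) appear to even exponent (or don't appear), so by the two-squares theorem n IS expressible as a sum of two squares.
Step 3: Build a representation. Here n = 97 · 137 is a product of primes ≡ 1 (mod 4). Each prime p ≡ 1 (mod 4) is itself a sum of two squares; find a² by testing p − a² for a perfect square:
  97: 97 − 1² = 96, 97 − 2² = 93, 97 − 3² = 88, 97 − 4² = 81 = 9² ⇒ 97 = 4² + 9².
  137: 137 − 1² = 136, 137 − 2² = 133, 137 − 3² = 128, 137 − 4² = 121 = 11² ⇒ 137 = 4² + 11².
  Combine using the Brahmagupta–Fibonacci identity (a² + b²)(c² + d²) = (ac − bd)² + (ad + bc)² = (ac + bd)² + (ad − bc)²:
  97 · 137 = 13289: from (4² + 9²)(4² + 11²), take (4·4 − 9·11, 4·11 + 9·4) = (16 − 99, 44 + 36) = (-83, 80); dropping signs (only squares matter) gives (83, 80); check 83² + 80² = 6889 + 6400 = 13289 ✓.
Step 4: Order so x ≤ y and verify: 80² + 83² = 6400 + 6889 = 13289 = n. ✓

n = 13289 = 80² + 83² (one valid representation with x ≤ y).


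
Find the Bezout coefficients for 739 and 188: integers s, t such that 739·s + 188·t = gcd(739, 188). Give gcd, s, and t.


Euclidean algorithm on (739, 188) — divide until remainder is 0:
  739 = 3 · 188 + 175
  188 = 1 · 175 + 13
  175 = 13 · 13 + 6
  13 = 2 · 6 + 1
  6 = 6 · 1 + 0
gcd(739, 188) = 1.
Track Bezout coefficients alongside the remainders: start with r₀ = 739 = a·1 + b·0 (s = 1, t = 0) and r₁ = 188 = a·0 + b·1 (s = 0, t = 1); each new remainder r_{k+1} = r_{k-1} − q_k·r_k inherits s_{k+1} = s_{k-1} − q_k·s_k, t_{k+1} = t_{k-1} − q_k·t_k, so r_k = a·s_k + b·t_k at every step:
  q = 3: r = 175, s = 1 − 3·0 = 1, t = 0 − 3·1 = -3  (check: 739·1 + 188·(-3) = 175)
  q = 1: r = 13, s = 0 − 1·1 = -1, t = 1 − 1·(-3) = 4  (check: 739·(-1) + 188·4 = 13)
  q = 13: r = 6, s = 1 − 13·(-1) = 14, t = -3 − 13·4 = -55  (check: 739·14 + 188·(-55) = 6)
  q = 2: r = 1, s = -1 − 2·14 = -29, t = 4 − 2·(-55) = 114  (check: 739·(-29) + 188·114 = 1)
The row with r = 1 (the gcd) gives the Bezout coefficients s = -29, t = 114.
Result: 739 · (-29) + 188 · (114) = 1.

gcd(739, 188) = 1; s = -29, t = 114 (check: 739·(-29) + 188·114 = 1).


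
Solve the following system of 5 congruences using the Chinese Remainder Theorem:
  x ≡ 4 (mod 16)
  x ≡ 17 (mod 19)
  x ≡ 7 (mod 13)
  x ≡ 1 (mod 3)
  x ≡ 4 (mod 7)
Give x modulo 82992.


Product of moduli M = 16 · 19 · 13 · 3 · 7 = 82992.
Merge one congruence at a time:
  Start: x ≡ 4 (mod 16).
  Combine with x ≡ 17 (mod 19); new modulus lcm = 304.
    Write x = 4 + 16·t and substitute into x ≡ 17 (mod 19): 16·t ≡ 17 − 4 = 13 (mod 19).
    The inverse of 16 mod 19 is 6 (since 16·6 = 96 = 5·19 + 1), so t ≡ 6·13 = 78 ≡ 2 (mod 19).
    Then x = 4 + 16·2 = 36, valid modulo lcm(16, 19) = 304: x ≡ 36 (mod 304).
  Combine with x ≡ 7 (mod 13); new modulus lcm = 3952.
    Write x = 36 + 304·t and substitute into x ≡ 7 (mod 13): 304·t ≡ 7 − 36 = -29 (mod 13).
    Reduce coefficients mod 13: 5·t ≡ 10 (mod 13).
    The inverse of 5 mod 13 is 8 (since 5·8 = 40 = 3·13 + 1), so t ≡ 8·10 = 80 ≡ 2 (mod 13).
    Then x = 36 + 304·2 = 644, valid modulo lcm(304, 13) = 3952: x ≡ 644 (mod 3952).
  Combine with x ≡ 1 (mod 3); new modulus lcm = 11856.
    Write x = 644 + 3952·t and substitute into x ≡ 1 (mod 3): 3952·t ≡ 1 − 644 = -643 (mod 3).
    Reduce coefficients mod 3: 1·t ≡ 2 (mod 3).
    So t ≡ 2 (mod 3).
    Then x = 644 + 3952·2 = 8548, valid modulo lcm(3952, 3) = 11856: x ≡ 8548 (mod 11856).
  Combine with x ≡ 4 (mod 7); new modulus lcm = 82992.
    Write x = 8548 + 11856·t and substitute into x ≡ 4 (mod 7): 11856·t ≡ 4 − 8548 = -8544 (mod 7).
    Reduce coefficients mod 7: 5·t ≡ 3 (mod 7).
    The inverse of 5 mod 7 is 3 (since 5·3 = 15 = 2·7 + 1), so t ≡ 3·3 = 9 ≡ 2 (mod 7).
    Then x = 8548 + 11856·2 = 32260, valid modulo lcm(11856, 7) = 82992: x ≡ 32260 (mod 82992).
Verify against each original: 32260 mod 16 = 4, 32260 mod 19 = 17, 32260 mod 13 = 7, 32260 mod 3 = 1, 32260 mod 7 = 4.

x ≡ 32260 (mod 82992).


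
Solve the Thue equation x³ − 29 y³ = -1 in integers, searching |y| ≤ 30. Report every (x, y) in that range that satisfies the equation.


The equation is x³ - 29y³ = -1. For fixed y, x³ = 29·y³ − 1, so a solution requires the RHS to be a perfect cube.
Strategy: iterate y from -30 to 30, compute RHS = 29·y³ − 1, and check whether it is a (positive or negative) perfect cube.
Check small values of y:
  y = 0: RHS = -1 = (-1)³ ⇒ x = -1 works.
  y = 1: RHS = 28 is not a perfect cube.
  y = -1: RHS = -30 is not a perfect cube.
  y = 2: RHS = 231 is not a perfect cube.
  y = -2: RHS = -233 is not a perfect cube.
  y = 3: RHS = 782 is not a perfect cube.
  y = -3: RHS = -784 is not a perfect cube.
Continuing the search up to |y| = 30 finds no further solutions beyond those listed.
Collected solutions: (-1, 0).

Solutions (with |y| ≤ 30): (-1, 0).


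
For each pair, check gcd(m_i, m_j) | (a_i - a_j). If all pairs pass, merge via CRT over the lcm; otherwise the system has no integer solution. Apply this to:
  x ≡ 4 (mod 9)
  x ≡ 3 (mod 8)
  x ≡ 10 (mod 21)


Moduli 9, 8, 21 are not pairwise coprime, so CRT works modulo lcm(m_i) when all pairwise compatibility conditions hold.
Pairwise compatibility: gcd(m_i, m_j) must divide a_i - a_j for every pair.
Merge one congruence at a time:
  Start: x ≡ 4 (mod 9).
  Combine with x ≡ 3 (mod 8): gcd(9, 8) = 1; 3 - 4 = -1, which IS divisible by 1, so compatible.
    Write x = 4 + 9·t and substitute into x ≡ 3 (mod 8): 9·t ≡ 3 − 4 = -1 (mod 8).
    Reduce coefficients mod 8: 1·t ≡ 7 (mod 8).
    So t ≡ 7 (mod 8).
    Then x = 4 + 9·7 = 67, valid modulo lcm(9, 8) = 72: x ≡ 67 (mod 72).
  Combine with x ≡ 10 (mod 21): gcd(72, 21) = 3; 10 - 67 = -57, which IS divisible by 3, so compatible.
    Write x = 67 + 72·t and substitute into x ≡ 10 (mod 21): 72·t ≡ 10 − 67 = -57 (mod 21).
    Divide the congruence (and modulus) by g = 3: 24·t ≡ -19 (mod 7).
    Reduce coefficients mod 7: 3·t ≡ 2 (mod 7).
    The inverse of 3 mod 7 is 5 (since 3·5 = 15 = 2·7 + 1), so t ≡ 5·2 = 10 ≡ 3 (mod 7).
    Then x = 67 + 72·3 = 283, valid modulo lcm(72, 21) = 504: x ≡ 283 (mod 504).
Verify: 283 mod 9 = 4, 283 mod 8 = 3, 283 mod 21 = 10.

x ≡ 283 (mod 504).


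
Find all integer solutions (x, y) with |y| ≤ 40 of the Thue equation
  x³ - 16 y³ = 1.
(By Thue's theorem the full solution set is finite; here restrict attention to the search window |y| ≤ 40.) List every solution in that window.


The equation is x³ - 16y³ = 1. For fixed y, x³ = 16·y³ + 1, so a solution requires the RHS to be a perfect cube.
Strategy: iterate y from -40 to 40, compute RHS = 16·y³ + 1, and check whether it is a (positive or negative) perfect cube.
Check small values of y:
  y = 0: RHS = 1 = (1)³ ⇒ x = 1 works.
  y = 1: RHS = 17 is not a perfect cube.
  y = -1: RHS = -15 is not a perfect cube.
  y = 2: RHS = 129 is not a perfect cube.
  y = -2: RHS = -127 is not a perfect cube.
  y = 3: RHS = 433 is not a perfect cube.
  y = -3: RHS = -431 is not a perfect cube.
Continuing the search up to |y| = 40 finds no further solutions beyond those listed.
Collected solutions: (1, 0).

Solutions (with |y| ≤ 40): (1, 0).


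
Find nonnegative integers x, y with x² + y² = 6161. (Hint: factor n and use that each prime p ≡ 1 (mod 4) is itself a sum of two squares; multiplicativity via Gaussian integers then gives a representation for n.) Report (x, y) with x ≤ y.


Step 1: Factor n = 6161 = 61 · 101.
Step 2: Check the mod-4 condition on each prime factor: 61 ≡ 1 (mod 4), exponent 1; 101 ≡ 1 (mod 4), exponent 1.
All primes ≡ 3 (mod 4) appear to even exponent (or don't appear), so by the two-squares theorem n IS expressible as a sum of two squares.
Step 3: Build a representation. Here n = 61 · 101 is a product of primes ≡ 1 (mod 4). Each prime p ≡ 1 (mod 4) is itself a sum of two squares; find a² by testing p − a² for a perfect square:
  61: 61 − 1² = 60, 61 − 2² = 57, 61 − 3² = 52, 61 − 4² = 45, 61 − 5² = 36 = 6² ⇒ 61 = 5² + 6².
  101: 101 − 1² = 100 = 10² ⇒ 101 = 1² + 10².
  Combine using the Brahmagupta–Fibonacci identity (a² + b²)(c² + d²) = (ac − bd)² + (ad + bc)² = (ac + bd)² + (ad − bc)²:
  61 · 101 = 6161: from (5² + 6²)(1² + 10²), take (5·1 − 6·10, 5·10 + 6·1) = (5 − 60, 50 + 6) = (-55, 56); dropping signs (only squares matter) gives (55, 56); check 55² + 56² = 3025 + 3136 = 6161 ✓.
Step 4: Order so x ≤ y and verify: 55² + 56² = 3025 + 3136 = 6161 = n. ✓

n = 6161 = 55² + 56² (one valid representation with x ≤ y).


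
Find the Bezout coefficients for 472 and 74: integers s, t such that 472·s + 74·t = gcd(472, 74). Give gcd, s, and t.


Euclidean algorithm on (472, 74) — divide until remainder is 0:
  472 = 6 · 74 + 28
  74 = 2 · 28 + 18
  28 = 1 · 18 + 10
  18 = 1 · 10 + 8
  10 = 1 · 8 + 2
  8 = 4 · 2 + 0
gcd(472, 74) = 2.
Track Bezout coefficients alongside the remainders: start with r₀ = 472 = a·1 + b·0 (s = 1, t = 0) and r₁ = 74 = a·0 + b·1 (s = 0, t = 1); each new remainder r_{k+1} = r_{k-1} − q_k·r_k inherits s_{k+1} = s_{k-1} − q_k·s_k, t_{k+1} = t_{k-1} − q_k·t_k, so r_k = a·s_k + b·t_k at every step:
  q = 6: r = 28, s = 1 − 6·0 = 1, t = 0 − 6·1 = -6  (check: 472·1 + 74·(-6) = 28)
  q = 2: r = 18, s = 0 − 2·1 = -2, t = 1 − 2·(-6) = 13  (check: 472·(-2) + 74·13 = 18)
  q = 1: r = 10, s = 1 − 1·(-2) = 3, t = -6 − 1·13 = -19  (check: 472·3 + 74·(-19) = 10)
  q = 1: r = 8, s = -2 − 1·3 = -5, t = 13 − 1·(-19) = 32  (check: 472·(-5) + 74·32 = 8)
  q = 1: r = 2, s = 3 − 1·(-5) = 8, t = -19 − 1·32 = -51  (check: 472·8 + 74·(-51) = 2)
The row with r = 2 (the gcd) gives the Bezout coefficients s = 8, t = -51.
Result: 472 · (8) + 74 · (-51) = 2.

gcd(472, 74) = 2; s = 8, t = -51 (check: 472·8 + 74·(-51) = 2).


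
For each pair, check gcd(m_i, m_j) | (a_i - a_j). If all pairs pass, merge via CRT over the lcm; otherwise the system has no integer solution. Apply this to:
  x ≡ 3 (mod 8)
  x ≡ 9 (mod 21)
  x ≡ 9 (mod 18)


Moduli 8, 21, 18 are not pairwise coprime, so CRT works modulo lcm(m_i) when all pairwise compatibility conditions hold.
Pairwise compatibility: gcd(m_i, m_j) must divide a_i - a_j for every pair.
Merge one congruence at a time:
  Start: x ≡ 3 (mod 8).
  Combine with x ≡ 9 (mod 21): gcd(8, 21) = 1; 9 - 3 = 6, which IS divisible by 1, so compatible.
    Write x = 3 + 8·t and substitute into x ≡ 9 (mod 21): 8·t ≡ 9 − 3 = 6 (mod 21).
    The inverse of 8 mod 21 is 8 (since 8·8 = 64 = 3·21 + 1), so t ≡ 8·6 = 48 ≡ 6 (mod 21).
    Then x = 3 + 8·6 = 51, valid modulo lcm(8, 21) = 168: x ≡ 51 (mod 168).
  Combine with x ≡ 9 (mod 18): gcd(168, 18) = 6; 9 - 51 = -42, which IS divisible by 6, so compatible.
    Write x = 51 + 168·t and substitute into x ≡ 9 (mod 18): 168·t ≡ 9 − 51 = -42 (mod 18).
    Divide the congruence (and modulus) by g = 6: 28·t ≡ -7 (mod 3).
    Reduce coefficients mod 3: 1·t ≡ 2 (mod 3).
    So t ≡ 2 (mod 3).
    Then x = 51 + 168·2 = 387, valid modulo lcm(168, 18) = 504: x ≡ 387 (mod 504).
Verify: 387 mod 8 = 3, 387 mod 21 = 9, 387 mod 18 = 9.

x ≡ 387 (mod 504).


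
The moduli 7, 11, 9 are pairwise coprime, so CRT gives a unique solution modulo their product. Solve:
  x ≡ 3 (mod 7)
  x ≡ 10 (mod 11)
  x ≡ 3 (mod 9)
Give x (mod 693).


Moduli 7, 11, 9 are pairwise coprime; by CRT there is a unique solution modulo M = 7 · 11 · 9 = 693.
Solve pairwise, accumulating the modulus:
  Start with x ≡ 3 (mod 7).
  Combine with x ≡ 10 (mod 11): since gcd(7, 11) = 1, we get a unique residue mod 77.
    Write x = 3 + 7·t and substitute into x ≡ 10 (mod 11): 7·t ≡ 10 − 3 = 7 (mod 11).
    The inverse of 7 mod 11 is 8 (since 7·8 = 56 = 5·11 + 1), so t ≡ 8·7 = 56 ≡ 1 (mod 11).
    Then x = 3 + 7·1 = 10, valid modulo lcm(7, 11) = 77: x ≡ 10 (mod 77).
  Combine with x ≡ 3 (mod 9): since gcd(77, 9) = 1, we get a unique residue mod 693.
    Write x = 10 + 77·t and substitute into x ≡ 3 (mod 9): 77·t ≡ 3 − 10 = -7 (mod 9).
    Reduce coefficients mod 9: 5·t ≡ 2 (mod 9).
    The inverse of 5 mod 9 is 2 (since 5·2 = 10 = 1·9 + 1), so t ≡ 2·2 = 4 ≡ 4 (mod 9).
    Then x = 10 + 77·4 = 318, valid modulo lcm(77, 9) = 693: x ≡ 318 (mod 693).
Verify: 318 mod 7 = 3 ✓, 318 mod 11 = 10 ✓, 318 mod 9 = 3 ✓.

x ≡ 318 (mod 693).


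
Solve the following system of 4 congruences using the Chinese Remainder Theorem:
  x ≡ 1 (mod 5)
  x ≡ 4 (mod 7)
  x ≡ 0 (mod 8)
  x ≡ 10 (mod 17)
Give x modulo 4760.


Product of moduli M = 5 · 7 · 8 · 17 = 4760.
Merge one congruence at a time:
  Start: x ≡ 1 (mod 5).
  Combine with x ≡ 4 (mod 7); new modulus lcm = 35.
    Write x = 1 + 5·t and substitute into x ≡ 4 (mod 7): 5·t ≡ 4 − 1 = 3 (mod 7).
    The inverse of 5 mod 7 is 3 (since 5·3 = 15 = 2·7 + 1), so t ≡ 3·3 = 9 ≡ 2 (mod 7).
    Then x = 1 + 5·2 = 11, valid modulo lcm(5, 7) = 35: x ≡ 11 (mod 35).
  Combine with x ≡ 0 (mod 8); new modulus lcm = 280.
    Write x = 11 + 35·t and substitute into x ≡ 0 (mod 8): 35·t ≡ 0 − 11 = -11 (mod 8).
    Reduce coefficients mod 8: 3·t ≡ 5 (mod 8).
    The inverse of 3 mod 8 is 3 (since 3·3 = 9 = 1·8 + 1), so t ≡ 3·5 = 15 ≡ 7 (mod 8).
    Then x = 11 + 35·7 = 256, valid modulo lcm(35, 8) = 280: x ≡ 256 (mod 280).
  Combine with x ≡ 10 (mod 17); new modulus lcm = 4760.
    Write x = 256 + 280·t and substitute into x ≡ 10 (mod 17): 280·t ≡ 10 − 256 = -246 (mod 17).
    Reduce coefficients mod 17: 8·t ≡ 9 (mod 17).
    The inverse of 8 mod 17 is 15 (since 8·15 = 120 = 7·17 + 1), so t ≡ 15·9 = 135 ≡ 16 (mod 17).
    Then x = 256 + 280·16 = 4736, valid modulo lcm(280, 17) = 4760: x ≡ 4736 (mod 4760).
Verify against each original: 4736 mod 5 = 1, 4736 mod 7 = 4, 4736 mod 8 = 0, 4736 mod 17 = 10.

x ≡ 4736 (mod 4760).
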